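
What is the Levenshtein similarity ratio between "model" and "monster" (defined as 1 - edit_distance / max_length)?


Word 1: "model" (length 5)
Word 2: "monster" (length 7)
One optimal edit sequence:
  1. keep 'm'
  2. keep 'o'
  3. insert 'n'  (+1)
  4. insert 's'  (+1)
  5. substitute 'd' -> 't'  (+1)
  6. keep 'e'
  7. substitute 'l' -> 'r'  (+1)
Edit distance = 4
Max length = max(5, 7) = 7
Similarity = 1 - 4/7
= 0.4286


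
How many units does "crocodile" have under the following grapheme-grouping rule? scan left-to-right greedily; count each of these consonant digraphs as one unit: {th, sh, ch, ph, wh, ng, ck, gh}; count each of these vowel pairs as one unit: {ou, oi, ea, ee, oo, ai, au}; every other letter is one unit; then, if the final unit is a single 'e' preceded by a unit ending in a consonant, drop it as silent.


Word: "crocodile" (9 letters)
Left-to-right scan:
  [1] 'c' (letter)
  [2] 'r' (letter)
  [3] 'o' (letter)
  [4] 'c' (letter)
  [5] 'o' (letter)
  [6] 'd' (letter)
  [7] 'i' (letter)
  [8] 'l' (letter)
  [9] 'e' (letter)
Units from scan: 9
Final unit is 'e' after a consonant -> drop as silent (-1)
Sound units = 8 units


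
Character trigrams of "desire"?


Word: "desire" (length 6)
Number of trigrams = 6 - 3 + 1 = 4
  Position 0: "des"
  Position 1: "esi"
  Position 2: "sir"
  Position 3: "ire"
Trigrams = "des", "esi", "sir", "ire"


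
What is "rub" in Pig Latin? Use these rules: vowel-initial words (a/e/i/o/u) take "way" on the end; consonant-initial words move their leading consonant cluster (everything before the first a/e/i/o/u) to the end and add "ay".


Word: "rub"
Starts with consonant(s) → move to end, add 'ay'
Consonant cluster: "r"
Pig Latin = "ubray"


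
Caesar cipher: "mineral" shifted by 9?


Word: "mineral"
Shift: 9
Each letter → (letter + shift) mod 26:
  'm' (12) + 9 = 21 → 'v'
  'i' (8) + 9 = 17 → 'r'
  'n' (13) + 9 = 22 → 'w'
  'e' (4) + 9 = 13 → 'n'
  'r' (17) + 9 = 0 → 'a'
  'a' (0) + 9 = 9 → 'j'
  'l' (11) + 9 = 20 → 'u'
Result = "vrwnaju"


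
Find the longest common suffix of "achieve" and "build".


Word 1: "achieve"
Word 2: "build"
Comparing from end:
  Pos -1: 'e' != 'd' (stop)
LCS = "" (length 0)


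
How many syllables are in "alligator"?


Word: "alligator"
Syllable breakdown: al · li · ga · tor
Counting: 4 parts
= 4 syllables


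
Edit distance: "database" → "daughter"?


Word 1: "database" (length 8)
Word 2: "daughter" (length 8)
One optimal edit sequence (insert/delete/substitute each cost 1):
  1. keep 'd'
  2. keep 'a'
  3. substitute 't' -> 'u'  (+1)
  4. substitute 'a' -> 'g'  (+1)
  5. substitute 'b' -> 'h'  (+1)
  6. substitute 'a' -> 't'  (+1)
  7. substitute 's' -> 'e'  (+1)
  8. substitute 'e' -> 'r'  (+1)
Total edit operations: 6
Edit distance = 6


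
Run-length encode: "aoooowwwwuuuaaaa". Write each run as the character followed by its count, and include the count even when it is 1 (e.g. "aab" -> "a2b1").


String: "aoooowwwwuuuaaaa"
Scanning for consecutive runs:
  'a' x 1
  'o' x 4
  'w' x 4
  'u' x 3
  'a' x 4
RLE = "a1o4w4u3a4"


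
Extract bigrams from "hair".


Word: "hair" (length 4)
Number of bigrams = 4 - 2 + 1 = 3
  Position 0: "ha"
  Position 1: "ai"
  Position 2: "ir"
Bigrams = "ha", "ai", "ir"


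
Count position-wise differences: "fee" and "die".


Comparing character by character (same length = 3):
  Pos 0: 'f' vs 'd' !=
  Pos 1: 'e' vs 'i' !=
  Pos 2: 'e' vs 'e' =
Hamming distance = 2


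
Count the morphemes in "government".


Word: "government"
Morphemes: govern / -ment
Each morpheme carries meaning
= 2 morphemes


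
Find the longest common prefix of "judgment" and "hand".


Word 1: "judgment"
Word 2: "hand"
Comparing from start:
  Pos 0: 'j' != 'h' (stop)
LCP = "" (length 0)


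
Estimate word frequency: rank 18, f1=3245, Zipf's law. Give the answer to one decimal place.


Zipf's law: f(r) = f(1) / r
f(1) = 3245
f(18) = 3245 / 18
= 180.3 occurrences


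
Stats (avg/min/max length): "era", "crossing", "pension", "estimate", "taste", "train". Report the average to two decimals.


Lengths: "era"=3, "crossing"=8, "pension"=7, "estimate"=8, "taste"=5, "train"=5
Sum = 36, Count = 6
Average = 36/6 = 6.00
= avg=6.00, min=3, max=8


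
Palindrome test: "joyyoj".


Word: "joyyoj"
Reversed: "joyyoj"
Forward == Backward? joyyoj == joyyoj
Palindrome = Yes


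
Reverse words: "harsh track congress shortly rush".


Original: "harsh track congress shortly rush"
Words (1..n): harsh | track | congress | shortly | rush
Reversed (n..1): rush | shortly | congress | track | harsh
Result = "rush shortly congress track harsh"


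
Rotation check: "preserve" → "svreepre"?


Word: "preserve", Candidate: "svreepre"
Method: check if candidate is substring of word+word
"preservepreserve" contains "svreepre"? No
Is rotation = No


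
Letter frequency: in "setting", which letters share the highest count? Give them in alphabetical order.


Word: "setting"
Letter counts:
  'e': 1
  'g': 1
  'i': 1
  'n': 1
  's': 1
  't': 2
Maximum count = 2
Most frequent = 't' (2 times each)


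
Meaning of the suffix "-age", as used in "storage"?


Suffix: -age
Example: storage (store + -age, with a spelling change)
Meaning = result / collection


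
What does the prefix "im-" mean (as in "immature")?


Prefix: im-
As in: immature -> im- + mature
Meaning = not / into


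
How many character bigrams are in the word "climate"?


Word: "climate" (length 7)
Number of 2-grams = length - 2 + 1 = 7 - 2 + 1
= 6


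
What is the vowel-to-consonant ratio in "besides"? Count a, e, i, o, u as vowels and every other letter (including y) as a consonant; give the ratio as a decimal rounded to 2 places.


Word: "besides"
Vowels (a,e,i,o,u): 3
Consonants: 4
Ratio = 3/4
= 0.75


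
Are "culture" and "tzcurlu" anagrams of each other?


Word 1: "culture" → sorted: celrtuu
Word 2: "tzcurlu" → sorted: clrtuuz
Same letters? celrtuu != clrtuuz
Anagram = No


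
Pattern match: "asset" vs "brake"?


Pattern of "asset": [0, 1, 1, 2, 3]
Pattern of "brake": [0, 1, 2, 3, 4]
Patterns do not match
Same pattern = No


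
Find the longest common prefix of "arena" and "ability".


Word 1: "arena"
Word 2: "ability"
Comparing from start:
  Pos 0: 'a' == 'a'
  Pos 1: 'r' != 'b' (stop)
LCP = "a" (length 1)


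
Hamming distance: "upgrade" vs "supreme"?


Comparing character by character (same length = 7):
  Pos 0: 'u' vs 's' !=
  Pos 1: 'p' vs 'u' !=
  Pos 2: 'g' vs 'p' !=
  Pos 3: 'r' vs 'r' =
  Pos 4: 'a' vs 'e' !=
  Pos 5: 'd' vs 'm' !=
  Pos 6: 'e' vs 'e' =
Hamming distance = 5


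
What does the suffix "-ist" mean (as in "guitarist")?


Suffix: -ist
Example: guitarist (guitar + -ist)
Meaning = one who practices


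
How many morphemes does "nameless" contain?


Word: "nameless"
Morphemes: name + -less
Each morpheme carries meaning
= 2 morphemes


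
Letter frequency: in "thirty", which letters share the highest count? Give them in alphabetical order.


Word: "thirty"
Letter counts:
  'h': 1
  'i': 1
  'r': 1
  't': 2
  'y': 1
Maximum count = 2
Most frequent = 't' (2 times each)


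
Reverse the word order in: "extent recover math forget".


Original: "extent recover math forget"
Words (1..n): extent | recover | math | forget
Reversed (n..1): forget | math | recover | extent
Result = "forget math recover extent"


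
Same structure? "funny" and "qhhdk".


Pattern of "funny": [0, 1, 2, 2, 3]
Pattern of "qhhdk": [0, 1, 1, 2, 3]
Patterns do not match
Same pattern = No


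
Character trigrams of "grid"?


Word: "grid" (length 4)
Number of trigrams = 4 - 3 + 1 = 2
  Position 0: "gri"
  Position 1: "rid"
Trigrams = "gri", "rid"


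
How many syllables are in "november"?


Word: "november"
Syllable breakdown: no / vem / ber
Counting: 3 parts
= 3 syllables


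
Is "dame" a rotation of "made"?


Word: "made", Candidate: "dame"
Method: check if candidate is substring of word+word
"mademade" contains "dame"? No
Is rotation = No


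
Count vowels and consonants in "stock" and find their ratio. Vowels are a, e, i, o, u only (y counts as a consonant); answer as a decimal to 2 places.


Word: "stock"
Vowels (a,e,i,o,u): 1
Consonants: 4
Ratio = 1/4
= 0.25


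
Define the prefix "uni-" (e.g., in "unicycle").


Prefix: uni-
As in: unicycle -> uni- + cycle
Meaning = one


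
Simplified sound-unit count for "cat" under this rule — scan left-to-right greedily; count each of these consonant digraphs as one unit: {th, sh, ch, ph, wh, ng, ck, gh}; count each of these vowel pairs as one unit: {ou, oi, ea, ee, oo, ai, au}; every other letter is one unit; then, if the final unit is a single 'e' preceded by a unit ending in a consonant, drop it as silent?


Word: "cat" (3 letters)
Left-to-right scan:
  (1) 'c' (letter)
  (2) 'a' (letter)
  (3) 't' (letter)
Units from scan: 3
Sound units = 3 units


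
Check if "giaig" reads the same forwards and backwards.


Word: "giaig"
Reversed: "giaig"
Forward == Backward? giaig == giaig
Palindrome = Yes


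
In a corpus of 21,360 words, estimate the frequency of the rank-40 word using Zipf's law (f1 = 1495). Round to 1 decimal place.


Zipf's law: f(r) = f(1) / r
f(1) = 1495
f(40) = 1495 / 40
= 37.4 occurrences


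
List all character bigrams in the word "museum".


Word: "museum" (length 6)
Number of bigrams = 6 - 2 + 1 = 5
  Position 0: "mu"
  Position 1: "us"
  Position 2: "se"
  Position 3: "eu"
  Position 4: "um"
Bigrams = "mu", "us", "se", "eu", "um"


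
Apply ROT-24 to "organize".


Word: "organize"
Shift: 24
Each letter → (letter + shift) mod 26:
  'o' (14) + 24 = 12 → 'm'
  'r' (17) + 24 = 15 → 'p'
  'g' (6) + 24 = 4 → 'e'
  'a' (0) + 24 = 24 → 'y'
  'n' (13) + 24 = 11 → 'l'
  'i' (8) + 24 = 6 → 'g'
  'z' (25) + 24 = 23 → 'x'
  'e' (4) + 24 = 2 → 'c'
Result = "mpeylgxc"


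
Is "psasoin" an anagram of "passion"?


Word 1: "passion" → sorted: ainopss
Word 2: "psasoin" → sorted: ainopss
Same letters? ainopss == ainopss
Anagram = Yes


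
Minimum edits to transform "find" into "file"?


Word 1: "find" (length 4)
Word 2: "file" (length 4)
One optimal edit sequence (insert/delete/substitute each cost 1):
  1. keep 'f'
  2. keep 'i'
  3. substitute 'n' -> 'l'  (+1)
  4. substitute 'd' -> 'e'  (+1)
Total edit operations: 2
Edit distance = 2


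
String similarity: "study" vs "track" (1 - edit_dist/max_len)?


Word 1: "study" (length 5)
Word 2: "track" (length 5)
One optimal edit sequence:
  1. substitute 's' -> 't'  (+1)
  2. substitute 't' -> 'r'  (+1)
  3. substitute 'u' -> 'a'  (+1)
  4. substitute 'd' -> 'c'  (+1)
  5. substitute 'y' -> 'k'  (+1)
Edit distance = 5
Max length = max(5, 5) = 5
Similarity = 1 - 5/5
= 0.0000


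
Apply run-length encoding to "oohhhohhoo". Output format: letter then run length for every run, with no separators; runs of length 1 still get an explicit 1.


String: "oohhhohhoo"
Scanning for consecutive runs:
  'o' x 2
  'h' x 3
  'o' x 1
  'h' x 2
  'o' x 2
RLE = "o2h3o1h2o2"


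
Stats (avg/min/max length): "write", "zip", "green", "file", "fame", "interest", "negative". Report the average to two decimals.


Lengths: "write"=5, "zip"=3, "green"=5, "file"=4, "fame"=4, "interest"=8, "negative"=8
Sum = 37, Count = 7
Average = 37/7 = 5.29
= avg=5.29, min=3, max=8


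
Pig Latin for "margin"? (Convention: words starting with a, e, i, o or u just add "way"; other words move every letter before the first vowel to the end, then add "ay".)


Word: "margin"
Starts with consonant(s) → move to end, add 'ay'
Consonant cluster: "m"
Pig Latin = "arginmay"


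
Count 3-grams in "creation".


Word: "creation" (length 8)
Number of 3-grams = length - 3 + 1 = 8 - 3 + 1
= 6


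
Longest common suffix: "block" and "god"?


Word 1: "block"
Word 2: "god"
Comparing from end:
  Pos -1: 'k' != 'd' (stop)
LCS = "" (length 0)


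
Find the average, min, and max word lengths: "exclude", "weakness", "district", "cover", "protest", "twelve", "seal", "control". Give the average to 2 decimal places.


Lengths: "exclude"=7, "weakness"=8, "district"=8, "cover"=5, "protest"=7, "twelve"=6, "seal"=4, "control"=7
Sum = 52, Count = 8
Average = 52/8 = 6.50
= avg=6.50, min=4, max=8


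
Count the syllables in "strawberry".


Word: "strawberry"
Syllable breakdown: straw-ber-ry
Counting: 3 parts
= 3 syllables


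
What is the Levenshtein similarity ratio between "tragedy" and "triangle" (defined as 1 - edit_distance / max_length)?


Word 1: "tragedy" (length 7)
Word 2: "triangle" (length 8)
One optimal edit sequence:
  1. keep 't'
  2. keep 'r'
  3. insert 'i'  (+1)
  4. keep 'a'
  5. substitute 'g' -> 'n'  (+1)
  6. substitute 'e' -> 'g'  (+1)
  7. substitute 'd' -> 'l'  (+1)
  8. substitute 'y' -> 'e'  (+1)
Edit distance = 5
Max length = max(7, 8) = 8
Similarity = 1 - 5/8
= 0.3750


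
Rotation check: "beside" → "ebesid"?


Word: "beside", Candidate: "ebesid"
Method: check if candidate is substring of word+word
"besidebeside" contains "ebesid"? Yes
Is rotation = Yes


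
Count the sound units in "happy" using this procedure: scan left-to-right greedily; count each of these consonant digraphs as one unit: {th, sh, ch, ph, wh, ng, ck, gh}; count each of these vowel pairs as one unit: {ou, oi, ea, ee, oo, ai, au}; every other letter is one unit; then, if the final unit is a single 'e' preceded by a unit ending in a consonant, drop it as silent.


Word: "happy" (5 letters)
Left-to-right scan:
  [1] 'h' (letter)
  [2] 'a' (letter)
  [3] 'p' (letter)
  [4] 'p' (letter)
  [5] 'y' (letter)
Units from scan: 5
Sound units = 5 units


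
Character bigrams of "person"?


Word: "person" (length 6)
Number of bigrams = 6 - 2 + 1 = 5
  Position 0: "pe"
  Position 1: "er"
  Position 2: "rs"
  Position 3: "so"
  Position 4: "on"
Bigrams = "pe", "er", "rs", "so", "on"


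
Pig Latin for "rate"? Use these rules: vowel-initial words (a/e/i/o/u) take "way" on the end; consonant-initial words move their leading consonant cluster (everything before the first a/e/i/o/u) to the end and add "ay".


Word: "rate"
Starts with consonant(s) → move to end, add 'ay'
Consonant cluster: "r"
Pig Latin = "ateray"


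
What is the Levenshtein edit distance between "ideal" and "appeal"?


Word 1: "ideal" (length 5)
Word 2: "appeal" (length 6)
One optimal edit sequence (insert/delete/substitute each cost 1):
  1. insert 'a'  (+1)
  2. substitute 'i' -> 'p'  (+1)
  3. substitute 'd' -> 'p'  (+1)
  4. keep 'e'
  5. keep 'a'
  6. keep 'l'
Total edit operations: 3
Edit distance = 3


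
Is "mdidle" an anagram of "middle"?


Word 1: "middle" → sorted: ddeilm
Word 2: "mdidle" → sorted: ddeilm
Same letters? ddeilm == ddeilm
Anagram = Yes


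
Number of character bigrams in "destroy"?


Word: "destroy" (length 7)
Number of 2-grams = length - 2 + 1 = 7 - 2 + 1
= 6


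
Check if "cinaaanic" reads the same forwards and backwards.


Word: "cinaaanic"
Reversed: "cinaaanic"
Forward == Backward? cinaaanic == cinaaanic
Palindrome = Yes


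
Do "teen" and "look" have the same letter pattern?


Pattern of "teen": [0, 1, 1, 2]
Pattern of "look": [0, 1, 1, 2]
Patterns match
Same pattern = Yes


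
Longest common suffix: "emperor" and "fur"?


Word 1: "emperor"
Word 2: "fur"
Comparing from end:
  Pos -1: 'r' == 'r'
  Pos -2: 'o' != 'u' (stop)
LCS = "r" (length 1)


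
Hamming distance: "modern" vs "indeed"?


Comparing character by character (same length = 6):
  Pos 0: 'm' vs 'i' !=
  Pos 1: 'o' vs 'n' !=
  Pos 2: 'd' vs 'd' =
  Pos 3: 'e' vs 'e' =
  Pos 4: 'r' vs 'e' !=
  Pos 5: 'n' vs 'd' !=
Hamming distance = 4


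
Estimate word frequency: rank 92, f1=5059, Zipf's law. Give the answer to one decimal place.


Zipf's law: f(r) = f(1) / r
f(1) = 5059
f(92) = 5059 / 92
= 55.0 occurrences


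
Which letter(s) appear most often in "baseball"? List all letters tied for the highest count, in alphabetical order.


Word: "baseball"
Letter counts:
  'a': 2
  'b': 2
  'e': 1
  'l': 2
  's': 1
Maximum count = 2
Most frequent = 'a', 'b', 'l' (2 times each)


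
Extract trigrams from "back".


Word: "back" (length 4)
Number of trigrams = 4 - 3 + 1 = 2
  Position 0: "bac"
  Position 1: "ack"
Trigrams = "bac", "ack"


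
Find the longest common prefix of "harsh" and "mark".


Word 1: "harsh"
Word 2: "mark"
Comparing from start:
  Pos 0: 'h' != 'm' (stop)
LCP = "" (length 0)


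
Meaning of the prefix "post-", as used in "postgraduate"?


Prefix: post-
As in: postgraduate -> post- + graduate
Meaning = after


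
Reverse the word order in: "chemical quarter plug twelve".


Original: "chemical quarter plug twelve"
Words (1..n): chemical | quarter | plug | twelve
Reversed (n..1): twelve | plug | quarter | chemical
Result = "twelve plug quarter chemical"


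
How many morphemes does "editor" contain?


Word: "editor"
Morphemes: edit | -or
Each morpheme carries meaning
= 2 morphemes


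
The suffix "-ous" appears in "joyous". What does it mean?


Suffix: -ous
Example: joyous = joy + -ous
Meaning = having quality of


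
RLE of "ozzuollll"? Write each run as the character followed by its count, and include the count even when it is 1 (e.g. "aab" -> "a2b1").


String: "ozzuollll"
Scanning for consecutive runs:
  'o' x 1
  'z' x 2
  'u' x 1
  'o' x 1
  'l' x 4
RLE = "o1z2u1o1l4"


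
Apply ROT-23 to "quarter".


Word: "quarter"
Shift: 23
Each letter → (letter + shift) mod 26:
  'q' (16) + 23 = 13 → 'n'
  'u' (20) + 23 = 17 → 'r'
  'a' (0) + 23 = 23 → 'x'
  'r' (17) + 23 = 14 → 'o'
  't' (19) + 23 = 16 → 'q'
  'e' (4) + 23 = 1 → 'b'
  'r' (17) + 23 = 14 → 'o'
Result = "nrxoqbo"


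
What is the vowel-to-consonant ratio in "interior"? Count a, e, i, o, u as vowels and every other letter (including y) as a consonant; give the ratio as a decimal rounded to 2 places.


Word: "interior"
Vowels (a,e,i,o,u): 4
Consonants: 4
Ratio = 4/4
= 1.00


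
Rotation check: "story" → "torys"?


Word: "story", Candidate: "torys"
Method: check if candidate is substring of word+word
"storystory" contains "torys"? Yes
Is rotation = Yes


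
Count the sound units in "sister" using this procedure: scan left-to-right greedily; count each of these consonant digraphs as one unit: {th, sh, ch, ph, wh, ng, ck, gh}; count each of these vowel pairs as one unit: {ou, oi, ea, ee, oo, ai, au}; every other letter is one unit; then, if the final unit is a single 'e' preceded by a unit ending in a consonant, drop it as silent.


Word: "sister" (6 letters)
Left-to-right scan:
  (1) 's' (letter)
  (2) 'i' (letter)
  (3) 's' (letter)
  (4) 't' (letter)
  (5) 'e' (letter)
  (6) 'r' (letter)
Units from scan: 6
Sound units = 6 units


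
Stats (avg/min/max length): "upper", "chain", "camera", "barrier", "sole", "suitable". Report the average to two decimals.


Lengths: "upper"=5, "chain"=5, "camera"=6, "barrier"=7, "sole"=4, "suitable"=8
Sum = 35, Count = 6
Average = 35/6 = 5.83
= avg=5.83, min=4, max=8


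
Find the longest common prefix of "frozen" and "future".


Word 1: "frozen"
Word 2: "future"
Comparing from start:
  Pos 0: 'f' == 'f'
  Pos 1: 'r' != 'u' (stop)
LCP = "f" (length 1)


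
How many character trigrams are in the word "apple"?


Word: "apple" (length 5)
Number of 3-grams = length - 3 + 1 = 5 - 3 + 1
= 3


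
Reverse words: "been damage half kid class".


Original: "been damage half kid class"
Words (1..n): been | damage | half | kid | class
Reversed (n..1): class | kid | half | damage | been
Result = "class kid half damage been"


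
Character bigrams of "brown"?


Word: "brown" (length 5)
Number of bigrams = 5 - 2 + 1 = 4
  Position 0: "br"
  Position 1: "ro"
  Position 2: "ow"
  Position 3: "wn"
Bigrams = "br", "ro", "ow", "wn"


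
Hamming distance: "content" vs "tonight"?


Comparing character by character (same length = 7):
  Pos 0: 'c' vs 't' !=
  Pos 1: 'o' vs 'o' =
  Pos 2: 'n' vs 'n' =
  Pos 3: 't' vs 'i' !=
  Pos 4: 'e' vs 'g' !=
  Pos 5: 'n' vs 'h' !=
  Pos 6: 't' vs 't' =
Hamming distance = 4


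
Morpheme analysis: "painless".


Word: "painless"
Morphemes: pain | -less
Each morpheme carries meaning
= 2 morphemes


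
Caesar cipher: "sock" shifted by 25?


Word: "sock"
Shift: 25
Each letter → (letter + shift) mod 26:
  's' (18) + 25 = 17 → 'r'
  'o' (14) + 25 = 13 → 'n'
  'c' (2) + 25 = 1 → 'b'
  'k' (10) + 25 = 9 → 'j'
Result = "rnbj"


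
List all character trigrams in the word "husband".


Word: "husband" (length 7)
Number of trigrams = 7 - 3 + 1 = 5
  Position 0: "hus"
  Position 1: "usb"
  Position 2: "sba"
  Position 3: "ban"
  Position 4: "and"
Trigrams = "hus", "usb", "sba", "ban", "and"


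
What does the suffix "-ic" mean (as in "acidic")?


Suffix: -ic
Example: acidic = acid + -ic
Meaning = relating to


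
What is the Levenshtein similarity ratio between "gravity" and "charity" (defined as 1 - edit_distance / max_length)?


Word 1: "gravity" (length 7)
Word 2: "charity" (length 7)
One optimal edit sequence:
  1. substitute 'g' -> 'c'  (+1)
  2. substitute 'r' -> 'h'  (+1)
  3. keep 'a'
  4. substitute 'v' -> 'r'  (+1)
  5. keep 'i'
  6. keep 't'
  7. keep 'y'
Edit distance = 3
Max length = max(7, 7) = 7
Similarity = 1 - 3/7
= 0.5714


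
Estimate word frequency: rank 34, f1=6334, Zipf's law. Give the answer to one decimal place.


Zipf's law: f(r) = f(1) / r
f(1) = 6334
f(34) = 6334 / 34
= 186.3 occurrences


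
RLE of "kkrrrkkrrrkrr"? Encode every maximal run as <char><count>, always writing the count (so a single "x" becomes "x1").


String: "kkrrrkkrrrkrr"
Scanning for consecutive runs:
  'k' x 2
  'r' x 3
  'k' x 2
  'r' x 3
  'k' x 1
  'r' x 2
RLE = "k2r3k2r3k1r2"


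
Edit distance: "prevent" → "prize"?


Word 1: "prevent" (length 7)
Word 2: "prize" (length 5)
One optimal edit sequence (insert/delete/substitute each cost 1):
  1. keep 'p'
  2. keep 'r'
  3. substitute 'e' -> 'i'  (+1)
  4. substitute 'v' -> 'z'  (+1)
  5. keep 'e'
  6. delete 'n'  (+1)
  7. delete 't'  (+1)
Total edit operations: 4
Edit distance = 4


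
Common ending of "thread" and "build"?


Word 1: "thread"
Word 2: "build"
Comparing from end:
  Pos -1: 'd' == 'd'
  Pos -2: 'a' != 'l' (stop)
LCS = "d" (length 1)


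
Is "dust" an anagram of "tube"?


Word 1: "tube" → sorted: betu
Word 2: "dust" → sorted: dstu
Same letters? betu != dstu
Anagram = No


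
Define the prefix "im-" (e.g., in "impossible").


Prefix: im-
As in: impossible -> im- + possible
Meaning = not / into


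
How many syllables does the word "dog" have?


Word: "dog"
Syllable breakdown: dog
Counting: 1 part
= 1 syllable


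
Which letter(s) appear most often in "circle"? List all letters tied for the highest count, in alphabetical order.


Word: "circle"
Letter counts:
  'c': 2
  'e': 1
  'i': 1
  'l': 1
  'r': 1
Maximum count = 2
Most frequent = 'c' (2 times each)


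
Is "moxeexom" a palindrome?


Word: "moxeexom"
Reversed: "moxeexom"
Forward == Backward? moxeexom == moxeexom
Palindrome = Yes


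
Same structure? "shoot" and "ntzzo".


Pattern of "shoot": [0, 1, 2, 2, 3]
Pattern of "ntzzo": [0, 1, 2, 2, 3]
Patterns match
Same pattern = Yes


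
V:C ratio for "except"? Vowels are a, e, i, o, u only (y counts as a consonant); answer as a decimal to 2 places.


Word: "except"
Vowels (a,e,i,o,u): 2
Consonants: 4
Ratio = 2/4
= 0.50


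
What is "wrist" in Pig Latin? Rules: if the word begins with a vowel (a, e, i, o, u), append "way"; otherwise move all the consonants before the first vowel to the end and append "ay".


Word: "wrist"
Starts with consonant(s) → move to end, add 'ay'
Consonant cluster: "wr"
Pig Latin = "istwray"


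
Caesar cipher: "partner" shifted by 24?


Word: "partner"
Shift: 24
Each letter → (letter + shift) mod 26:
  'p' (15) + 24 = 13 → 'n'
  'a' (0) + 24 = 24 → 'y'
  'r' (17) + 24 = 15 → 'p'
  't' (19) + 24 = 17 → 'r'
  'n' (13) + 24 = 11 → 'l'
  'e' (4) + 24 = 2 → 'c'
  'r' (17) + 24 = 15 → 'p'
Result = "nyprlcp"


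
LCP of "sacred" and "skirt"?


Word 1: "sacred"
Word 2: "skirt"
Comparing from start:
  Pos 0: 's' == 's'
  Pos 1: 'a' != 'k' (stop)
LCP = "s" (length 1)


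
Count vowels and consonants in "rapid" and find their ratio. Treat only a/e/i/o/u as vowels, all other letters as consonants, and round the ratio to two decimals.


Word: "rapid"
Vowels (a,e,i,o,u): 2
Consonants: 3
Ratio = 2/3
= 0.67


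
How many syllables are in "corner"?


Word: "corner"
Syllable breakdown: cor-ner
Counting: 2 parts
= 2 syllables


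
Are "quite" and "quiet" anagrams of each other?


Word 1: "quite" → sorted: eiqtu
Word 2: "quiet" → sorted: eiqtu
Same letters? eiqtu == eiqtu
Anagram = Yes


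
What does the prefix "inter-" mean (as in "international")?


Prefix: inter-
As in: international -> inter- + national
Meaning = between


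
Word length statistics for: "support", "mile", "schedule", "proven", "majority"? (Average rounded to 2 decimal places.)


Lengths: "support"=7, "mile"=4, "schedule"=8, "proven"=6, "majority"=8
Sum = 33, Count = 5
Average = 33/5 = 6.60
= avg=6.60, min=4, max=8


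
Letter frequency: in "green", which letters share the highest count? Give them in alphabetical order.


Word: "green"
Letter counts:
  'e': 2
  'g': 1
  'n': 1
  'r': 1
Maximum count = 2
Most frequent = 'e' (2 times each)


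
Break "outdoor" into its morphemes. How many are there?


Word: "outdoor"
Morphemes: out- | door
Each morpheme carries meaning
= 2 morphemes


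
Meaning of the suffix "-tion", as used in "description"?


Suffix: -tion
As in: description -> describe + -tion, with a spelling change
Meaning = act or process


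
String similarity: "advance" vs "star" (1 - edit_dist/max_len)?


Word 1: "advance" (length 7)
Word 2: "star" (length 4)
One optimal edit sequence:
  1. delete 'a'  (+1)
  2. substitute 'd' -> 's'  (+1)
  3. substitute 'v' -> 't'  (+1)
  4. keep 'a'
  5. delete 'n'  (+1)
  6. delete 'c'  (+1)
  7. substitute 'e' -> 'r'  (+1)
Edit distance = 6
Max length = max(7, 4) = 7
Similarity = 1 - 6/7
= 0.1429


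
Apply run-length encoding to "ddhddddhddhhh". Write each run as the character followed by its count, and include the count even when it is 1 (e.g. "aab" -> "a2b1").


String: "ddhddddhddhhh"
Scanning for consecutive runs:
  'd' x 2
  'h' x 1
  'd' x 4
  'h' x 1
  'd' x 2
  'h' x 3
RLE = "d2h1d4h1d2h3"


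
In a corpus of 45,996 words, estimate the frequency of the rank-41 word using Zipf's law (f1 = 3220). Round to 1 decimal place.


Zipf's law: f(r) = f(1) / r
f(1) = 3220
f(41) = 3220 / 41
= 78.5 occurrences


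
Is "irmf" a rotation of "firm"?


Word: "firm", Candidate: "irmf"
Method: check if candidate is substring of word+word
"firmfirm" contains "irmf"? Yes
Is rotation = Yes


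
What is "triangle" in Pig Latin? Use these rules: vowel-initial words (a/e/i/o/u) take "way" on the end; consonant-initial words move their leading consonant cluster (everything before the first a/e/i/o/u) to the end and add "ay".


Word: "triangle"
Starts with consonant(s) → move to end, add 'ay'
Consonant cluster: "tr"
Pig Latin = "iangletray"


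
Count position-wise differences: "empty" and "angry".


Comparing character by character (same length = 5):
  Pos 0: 'e' vs 'a' !=
  Pos 1: 'm' vs 'n' !=
  Pos 2: 'p' vs 'g' !=
  Pos 3: 't' vs 'r' !=
  Pos 4: 'y' vs 'y' =
Hamming distance = 4


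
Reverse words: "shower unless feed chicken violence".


Original: "shower unless feed chicken violence"
Words (1..n): shower | unless | feed | chicken | violence
Reversed (n..1): violence | chicken | feed | unless | shower
Result = "violence chicken feed unless shower"


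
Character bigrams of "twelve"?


Word: "twelve" (length 6)
Number of bigrams = 6 - 2 + 1 = 5
  Position 0: "tw"
  Position 1: "we"
  Position 2: "el"
  Position 3: "lv"
  Position 4: "ve"
Bigrams = "tw", "we", "el", "lv", "ve"


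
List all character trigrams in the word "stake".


Word: "stake" (length 5)
Number of trigrams = 5 - 3 + 1 = 3
  Position 0: "sta"
  Position 1: "tak"
  Position 2: "ake"
Trigrams = "sta", "tak", "ake"


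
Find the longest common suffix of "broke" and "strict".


Word 1: "broke"
Word 2: "strict"
Comparing from end:
  Pos -1: 'e' != 't' (stop)
LCS = "" (length 0)


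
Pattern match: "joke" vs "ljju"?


Pattern of "joke": [0, 1, 2, 3]
Pattern of "ljju": [0, 1, 1, 2]
Patterns do not match
Same pattern = No


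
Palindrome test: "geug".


Word: "geug"
Reversed: "gueg"
Forward == Backward? geug != gueg
Palindrome = No


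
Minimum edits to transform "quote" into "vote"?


Word 1: "quote" (length 5)
Word 2: "vote" (length 4)
One optimal edit sequence (insert/delete/substitute each cost 1):
  1. delete 'q'  (+1)
  2. substitute 'u' -> 'v'  (+1)
  3. keep 'o'
  4. keep 't'
  5. keep 'e'
Total edit operations: 2
Edit distance = 2


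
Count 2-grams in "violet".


Word: "violet" (length 6)
Number of 2-grams = length - 2 + 1 = 6 - 2 + 1
= 5


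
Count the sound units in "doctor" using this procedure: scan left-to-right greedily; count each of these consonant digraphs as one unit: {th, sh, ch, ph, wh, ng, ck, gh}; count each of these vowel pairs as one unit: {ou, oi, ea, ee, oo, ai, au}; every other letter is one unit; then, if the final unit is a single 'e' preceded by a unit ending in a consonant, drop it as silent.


Word: "doctor" (6 letters)
Left-to-right scan:
  (1) 'd' (letter)
  (2) 'o' (letter)
  (3) 'c' (letter)
  (4) 't' (letter)
  (5) 'o' (letter)
  (6) 'r' (letter)
Units from scan: 6
Sound units = 6 units


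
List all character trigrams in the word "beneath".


Word: "beneath" (length 7)
Number of trigrams = 7 - 3 + 1 = 5
  Position 0: "ben"
  Position 1: "ene"
  Position 2: "nea"
  Position 3: "eat"
  Position 4: "ath"
Trigrams = "ben", "ene", "nea", "eat", "ath"


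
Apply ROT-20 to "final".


Word: "final"
Shift: 20
Each letter → (letter + shift) mod 26:
  'f' (5) + 20 = 25 → 'z'
  'i' (8) + 20 = 2 → 'c'
  'n' (13) + 20 = 7 → 'h'
  'a' (0) + 20 = 20 → 'u'
  'l' (11) + 20 = 5 → 'f'
Result = "zchuf"


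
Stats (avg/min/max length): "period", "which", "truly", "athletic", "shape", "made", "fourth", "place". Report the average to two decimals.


Lengths: "period"=6, "which"=5, "truly"=5, "athletic"=8, "shape"=5, "made"=4, "fourth"=6, "place"=5
Sum = 44, Count = 8
Average = 44/8 = 5.50
= avg=5.50, min=4, max=8


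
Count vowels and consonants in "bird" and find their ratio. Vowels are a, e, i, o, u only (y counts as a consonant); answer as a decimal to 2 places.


Word: "bird"
Vowels (a,e,i,o,u): 1
Consonants: 3
Ratio = 1/3
= 0.33


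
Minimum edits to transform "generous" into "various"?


Word 1: "generous" (length 8)
Word 2: "various" (length 7)
One optimal edit sequence (insert/delete/substitute each cost 1):
  1. delete 'g'  (+1)
  2. substitute 'e' -> 'v'  (+1)
  3. substitute 'n' -> 'a'  (+1)
  4. substitute 'e' -> 'r'  (+1)
  5. substitute 'r' -> 'i'  (+1)
  6. keep 'o'
  7. keep 'u'
  8. keep 's'
Total edit operations: 5
Edit distance = 5


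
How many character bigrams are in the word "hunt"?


Word: "hunt" (length 4)
Number of 2-grams = length - 2 + 1 = 4 - 2 + 1
= 3


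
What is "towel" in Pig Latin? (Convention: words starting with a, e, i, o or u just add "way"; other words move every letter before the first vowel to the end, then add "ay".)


Word: "towel"
Starts with consonant(s) → move to end, add 'ay'
Consonant cluster: "t"
Pig Latin = "oweltay"


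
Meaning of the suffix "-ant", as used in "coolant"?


Suffix: -ant
Example: coolant = cool + -ant
Meaning = one who / that which


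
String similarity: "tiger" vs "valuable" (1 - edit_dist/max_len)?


Word 1: "tiger" (length 5)
Word 2: "valuable" (length 8)
One optimal edit sequence:
  1. insert 'v'  (+1)
  2. insert 'a'  (+1)
  3. insert 'l'  (+1)
  4. substitute 't' -> 'u'  (+1)
  5. substitute 'i' -> 'a'  (+1)
  6. substitute 'g' -> 'b'  (+1)
  7. substitute 'e' -> 'l'  (+1)
  8. substitute 'r' -> 'e'  (+1)
Edit distance = 8
Max length = max(5, 8) = 8
Similarity = 1 - 8/8
= 0.0000


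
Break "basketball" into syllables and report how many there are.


Word: "basketball"
Syllable breakdown: bas / ket / ball
Counting: 3 parts
= 3 syllables


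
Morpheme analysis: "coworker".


Word: "coworker"
Morphemes: co- + work + -er
Each morpheme carries meaning
= 3 morphemes


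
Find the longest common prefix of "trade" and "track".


Word 1: "trade"
Word 2: "track"
Comparing from start:
  Pos 0: 't' == 't'
  Pos 1: 'r' == 'r'
  Pos 2: 'a' == 'a'
  Pos 3: 'd' != 'c' (stop)
LCP = "tra" (length 3)


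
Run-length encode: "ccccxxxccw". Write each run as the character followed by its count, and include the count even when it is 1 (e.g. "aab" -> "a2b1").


String: "ccccxxxccw"
Scanning for consecutive runs:
  'c' x 4
  'x' x 3
  'c' x 2
  'w' x 1
RLE = "c4x3c2w1"


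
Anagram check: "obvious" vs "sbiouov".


Word 1: "obvious" → sorted: bioosuv
Word 2: "sbiouov" → sorted: bioosuv
Same letters? bioosuv == bioosuv
Anagram = Yes


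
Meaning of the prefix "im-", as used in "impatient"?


Prefix: im-
Example: impatient (im- + patient)
Meaning = not / into


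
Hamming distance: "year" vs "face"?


Comparing character by character (same length = 4):
  Pos 0: 'y' vs 'f' !=
  Pos 1: 'e' vs 'a' !=
  Pos 2: 'a' vs 'c' !=
  Pos 3: 'r' vs 'e' !=
Hamming distance = 4


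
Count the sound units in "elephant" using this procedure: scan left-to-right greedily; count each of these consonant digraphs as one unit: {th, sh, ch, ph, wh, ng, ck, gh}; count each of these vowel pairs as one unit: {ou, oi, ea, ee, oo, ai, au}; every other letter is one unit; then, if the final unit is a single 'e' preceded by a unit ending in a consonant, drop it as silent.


Word: "elephant" (8 letters)
Left-to-right scan:
  [1] 'e' (letter)
  [2] 'l' (letter)
  [3] 'e' (letter)
  [4] 'ph' (digraph)
  [5] 'a' (letter)
  [6] 'n' (letter)
  [7] 't' (letter)
Units from scan: 7
Sound units = 7 units


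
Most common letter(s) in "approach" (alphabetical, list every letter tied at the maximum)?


Word: "approach"
Letter counts:
  'a': 2
  'c': 1
  'h': 1
  'o': 1
  'p': 2
  'r': 1
Maximum count = 2
Most frequent = 'a', 'p' (2 times each)


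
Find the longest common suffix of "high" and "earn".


Word 1: "high"
Word 2: "earn"
Comparing from end:
  Pos -1: 'h' != 'n' (stop)
LCS = "" (length 0)


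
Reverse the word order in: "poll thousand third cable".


Original: "poll thousand third cable"
Words (1..n): poll | thousand | third | cable
Reversed (n..1): cable | third | thousand | poll
Result = "cable third thousand poll"


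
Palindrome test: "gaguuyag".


Word: "gaguuyag"
Reversed: "gayuugag"
Forward == Backward? gaguuyag != gayuugag
Palindrome = No


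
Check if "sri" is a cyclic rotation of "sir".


Word: "sir", Candidate: "sri"
Method: check if candidate is substring of word+word
"sirsir" contains "sri"? No
Is rotation = No


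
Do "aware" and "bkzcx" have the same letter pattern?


Pattern of "aware": [0, 1, 0, 2, 3]
Pattern of "bkzcx": [0, 1, 2, 3, 4]
Patterns do not match
Same pattern = No


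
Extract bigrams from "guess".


Word: "guess" (length 5)
Number of bigrams = 5 - 2 + 1 = 4
  Position 0: "gu"
  Position 1: "ue"
  Position 2: "es"
  Position 3: "ss"
Bigrams = "gu", "ue", "es", "ss"


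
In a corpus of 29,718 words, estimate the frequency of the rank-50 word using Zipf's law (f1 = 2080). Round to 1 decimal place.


Zipf's law: f(r) = f(1) / r
f(1) = 2080
f(50) = 2080 / 50
= 41.6 occurrences


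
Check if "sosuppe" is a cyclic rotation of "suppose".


Word: "suppose", Candidate: "sosuppe"
Method: check if candidate is substring of word+word
"supposesuppose" contains "sosuppe"? No
Is rotation = No


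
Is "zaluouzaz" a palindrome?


Word: "zaluouzaz"
Reversed: "zazuoulaz"
Forward == Backward? zaluouzaz != zazuoulaz
Palindrome = No


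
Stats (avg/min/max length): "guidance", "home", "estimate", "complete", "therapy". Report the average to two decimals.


Lengths: "guidance"=8, "home"=4, "estimate"=8, "complete"=8, "therapy"=7
Sum = 35, Count = 5
Average = 35/5 = 7.00
= avg=7.00, min=4, max=8


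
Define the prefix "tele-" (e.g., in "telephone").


Prefix: tele-
Example: telephone (tele- + phone)
Meaning = distant


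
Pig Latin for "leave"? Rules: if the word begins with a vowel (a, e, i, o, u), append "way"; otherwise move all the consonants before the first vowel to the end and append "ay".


Word: "leave"
Starts with consonant(s) → move to end, add 'ay'
Consonant cluster: "l"
Pig Latin = "eavelay"


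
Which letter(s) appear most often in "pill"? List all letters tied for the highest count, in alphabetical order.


Word: "pill"
Letter counts:
  'i': 1
  'l': 2
  'p': 1
Maximum count = 2
Most frequent = 'l' (2 times each)


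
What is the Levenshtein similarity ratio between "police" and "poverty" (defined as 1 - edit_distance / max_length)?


Word 1: "police" (length 6)
Word 2: "poverty" (length 7)
One optimal edit sequence:
  1. keep 'p'
  2. keep 'o'
  3. insert 'v'  (+1)
  4. substitute 'l' -> 'e'  (+1)
  5. substitute 'i' -> 'r'  (+1)
  6. substitute 'c' -> 't'  (+1)
  7. substitute 'e' -> 'y'  (+1)
Edit distance = 5
Max length = max(6, 7) = 7
Similarity = 1 - 5/7
= 0.2857


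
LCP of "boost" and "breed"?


Word 1: "boost"
Word 2: "breed"
Comparing from start:
  Pos 0: 'b' == 'b'
  Pos 1: 'o' != 'r' (stop)
LCP = "b" (length 1)


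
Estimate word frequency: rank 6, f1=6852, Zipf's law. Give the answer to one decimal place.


Zipf's law: f(r) = f(1) / r
f(1) = 6852
f(6) = 6852 / 6
= 1142.0 occurrences


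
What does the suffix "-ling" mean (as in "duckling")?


Suffix: -ling
As in: duckling -> duck + -ling
Meaning = small / young


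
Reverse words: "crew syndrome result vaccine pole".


Original: "crew syndrome result vaccine pole"
Words (1..n): crew | syndrome | result | vaccine | pole
Reversed (n..1): pole | vaccine | result | syndrome | crew
Result = "pole vaccine result syndrome crew"


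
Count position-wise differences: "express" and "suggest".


Comparing character by character (same length = 7):
  Pos 0: 'e' vs 's' !=
  Pos 1: 'x' vs 'u' !=
  Pos 2: 'p' vs 'g' !=
  Pos 3: 'r' vs 'g' !=
  Pos 4: 'e' vs 'e' =
  Pos 5: 's' vs 's' =
  Pos 6: 's' vs 't' !=
Hamming distance = 5


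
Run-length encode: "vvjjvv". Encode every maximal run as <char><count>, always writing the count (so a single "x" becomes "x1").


String: "vvjjvv"
Scanning for consecutive runs:
  'v' x 2
  'j' x 2
  'v' x 2
RLE = "v2j2v2"


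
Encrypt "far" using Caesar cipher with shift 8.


Word: "far"
Shift: 8
Each letter → (letter + shift) mod 26:
  'f' (5) + 8 = 13 → 'n'
  'a' (0) + 8 = 8 → 'i'
  'r' (17) + 8 = 25 → 'z'
Result = "niz"


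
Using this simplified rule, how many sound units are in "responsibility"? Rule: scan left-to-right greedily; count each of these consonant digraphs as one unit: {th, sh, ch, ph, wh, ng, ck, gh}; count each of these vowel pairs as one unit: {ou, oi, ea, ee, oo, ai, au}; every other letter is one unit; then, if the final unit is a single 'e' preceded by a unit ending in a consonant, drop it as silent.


Word: "responsibility" (14 letters)
Left-to-right scan:
  [1] 'r' (letter)
  [2] 'e' (letter)
  [3] 's' (letter)
  [4] 'p' (letter)
  [5] 'o' (letter)
  [6] 'n' (letter)
  [7] 's' (letter)
  [8] 'i' (letter)
  [9] 'b' (letter)
  [10] 'i' (letter)
  [11] 'l' (letter)
  [12] 'i' (letter)
  [13] 't' (letter)
  [14] 'y' (letter)
Units from scan: 14
Sound units = 14 units
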